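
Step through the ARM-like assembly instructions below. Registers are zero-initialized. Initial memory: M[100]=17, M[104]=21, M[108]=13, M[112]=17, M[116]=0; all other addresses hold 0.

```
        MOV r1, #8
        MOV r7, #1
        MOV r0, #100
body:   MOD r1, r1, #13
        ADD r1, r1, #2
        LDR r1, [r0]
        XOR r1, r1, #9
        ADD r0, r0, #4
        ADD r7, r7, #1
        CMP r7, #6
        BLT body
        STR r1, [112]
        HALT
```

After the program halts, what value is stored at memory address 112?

MOV r1, #8 → r1=8
MOV r7, #1 → r7=1
MOV r0, #100 → r0=100
MOD r1, r1, #13 → r1=8%13=8
ADD r1, r1, #2 → r1=8+2=10
LDR r1, [r0] → r1=M[100]=17
XOR r1, r1, #9 → r1=17^9=24
ADD r0, r0, #4 → r0=100+4=104
ADD r7, r7, #1 → r7=1+1=2
CMP r7, #6  (cmp 2,6)
BLT body: taken
MOD r1, r1, #13 → r1=24%13=11
ADD r1, r1, #2 → r1=11+2=13
LDR r1, [r0] → r1=M[104]=21
XOR r1, r1, #9 → r1=21^9=28
ADD r0, r0, #4 → r0=104+4=108
ADD r7, r7, #1 → r7=2+1=3
CMP r7, #6  (cmp 3,6)
BLT body: taken
MOD r1, r1, #13 → r1=28%13=2
ADD r1, r1, #2 → r1=2+2=4
LDR r1, [r0] → r1=M[108]=13
XOR r1, r1, #9 → r1=13^9=4
ADD r0, r0, #4 → r0=108+4=112
ADD r7, r7, #1 → r7=3+1=4
CMP r7, #6  (cmp 4,6)
BLT body: taken
MOD r1, r1, #13 → r1=4%13=4
ADD r1, r1, #2 → r1=4+2=6
LDR r1, [r0] → r1=M[112]=17
XOR r1, r1, #9 → r1=17^9=24
ADD r0, r0, #4 → r0=112+4=116
ADD r7, r7, #1 → r7=4+1=5
CMP r7, #6  (cmp 5,6)
BLT body: taken
MOD r1, r1, #13 → r1=24%13=11
ADD r1, r1, #2 → r1=11+2=13
LDR r1, [r0] → r1=M[116]=0
XOR r1, r1, #9 → r1=0^9=9
ADD r0, r0, #4 → r0=116+4=120
ADD r7, r7, #1 → r7=5+1=6
CMP r7, #6  (cmp 6,6)
BLT body: not taken
STR r1, [112] → M[112]=9
halt.

9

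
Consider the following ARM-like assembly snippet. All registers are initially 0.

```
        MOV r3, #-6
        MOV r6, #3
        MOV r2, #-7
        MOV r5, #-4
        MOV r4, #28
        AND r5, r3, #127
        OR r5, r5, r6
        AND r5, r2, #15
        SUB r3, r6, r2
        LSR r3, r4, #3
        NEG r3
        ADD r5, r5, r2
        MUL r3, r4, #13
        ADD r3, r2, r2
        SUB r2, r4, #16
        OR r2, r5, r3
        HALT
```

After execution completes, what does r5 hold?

2

MOV r3, #-6 → r3=-6
MOV r6, #3 → r6=3
MOV r2, #-7 → r2=-7
MOV r5, #-4 → r5=-4
MOV r4, #28 → r4=28
AND r5, r3, #127 → r5=(-6)&127=122
OR r5, r5, r6 → r5=122|3=123
AND r5, r2, #15 → r5=(-7)&15=9
SUB r3, r6, r2 → r3=3-(-7)=10
LSR r3, r4, #3 → r3=28>>3=3
NEG r3 → r3=-(3)=-3
ADD r5, r5, r2 → r5=9+(-7)=2
MUL r3, r4, #13 → r3=28*13=364
ADD r3, r2, r2 → r3=(-7)+(-7)=-14
SUB r2, r4, #16 → r2=28-16=12
OR r2, r5, r3 → r2=2|(-14)=-14
halt.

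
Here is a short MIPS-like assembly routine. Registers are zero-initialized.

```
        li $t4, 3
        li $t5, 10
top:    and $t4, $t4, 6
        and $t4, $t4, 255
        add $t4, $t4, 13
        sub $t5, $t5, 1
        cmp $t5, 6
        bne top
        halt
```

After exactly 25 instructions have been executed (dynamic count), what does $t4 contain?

$t4=3
$t5=10
$t4=3&6=2
$t4=2&255=2
$t4=2+13=15
$t5=10-1=9
cmp $t5, 6  (cmp 9,6)
bne top: taken
$t4=15&6=6
$t4=6&255=6
$t4=6+13=19
$t5=9-1=8
cmp $t5, 6  (cmp 8,6)
bne top: taken
$t4=19&6=2
$t4=2&255=2
$t4=2+13=15
$t5=8-1=7
cmp $t5, 6  (cmp 7,6)
bne top: taken
$t4=15&6=6
$t4=6&255=6
$t4=6+13=19
$t5=7-1=6
cmp $t5, 6  (cmp 6,6)
After step 25: $t4 = 19.

19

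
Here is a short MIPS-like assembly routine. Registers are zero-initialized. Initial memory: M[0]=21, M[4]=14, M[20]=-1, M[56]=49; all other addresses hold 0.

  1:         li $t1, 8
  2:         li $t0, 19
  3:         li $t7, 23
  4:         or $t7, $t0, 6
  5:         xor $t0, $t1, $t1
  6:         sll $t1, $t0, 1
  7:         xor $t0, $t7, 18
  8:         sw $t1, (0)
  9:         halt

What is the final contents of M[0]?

li $t1, 8 → $t1=8
li $t0, 19 → $t0=19
li $t7, 23 → $t7=23
or $t7, $t0, 6 → $t7=19|6=23
xor $t0, $t1, $t1 → $t0=8^8=0
sll $t1, $t0, 1 → $t1=0<<1=0
xor $t0, $t7, 18 → $t0=23^18=5
sw $t1, (0) → M[0]=0
halt.

0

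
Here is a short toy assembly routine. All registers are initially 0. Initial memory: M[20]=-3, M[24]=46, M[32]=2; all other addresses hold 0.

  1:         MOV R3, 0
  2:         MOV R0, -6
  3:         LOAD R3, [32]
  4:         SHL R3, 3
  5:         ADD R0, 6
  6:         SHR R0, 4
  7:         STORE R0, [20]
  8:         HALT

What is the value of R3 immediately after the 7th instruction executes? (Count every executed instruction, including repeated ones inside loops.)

16

R3=0
R0=-6
R3=M[32]=2
R3=2<<3=16
R0=(-6)+6=0
R0=0>>4=0
STORE R0, [20] → M[20]=0
After step 7: R3 = 16.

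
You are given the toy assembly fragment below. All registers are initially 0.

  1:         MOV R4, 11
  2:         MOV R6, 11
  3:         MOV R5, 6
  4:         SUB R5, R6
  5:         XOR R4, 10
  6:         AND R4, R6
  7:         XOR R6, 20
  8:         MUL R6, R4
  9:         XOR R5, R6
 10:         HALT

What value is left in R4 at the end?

MOV R4, 11 → R4=11
MOV R6, 11 → R6=11
MOV R5, 6 → R5=6
SUB R5, R6 → R5=6-11=-5
XOR R4, 10 → R4=11^10=1
AND R4, R6 → R4=1&11=1
XOR R6, 20 → R6=11^20=31
MUL R6, R4 → R6=31*1=31
XOR R5, R6 → R5=(-5)^31=-28
halt.

1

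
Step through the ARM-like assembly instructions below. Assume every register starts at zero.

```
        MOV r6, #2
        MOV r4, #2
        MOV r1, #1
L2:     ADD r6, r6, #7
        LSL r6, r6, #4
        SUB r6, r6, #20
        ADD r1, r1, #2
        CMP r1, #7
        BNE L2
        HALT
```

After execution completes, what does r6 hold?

MOV r6, #2 → r6=2
MOV r4, #2 → r4=2
MOV r1, #1 → r1=1
ADD r6, r6, #7 → r6=2+7=9
LSL r6, r6, #4 → r6=9<<4=144
SUB r6, r6, #20 → r6=144-20=124
ADD r1, r1, #2 → r1=1+2=3
CMP r1, #7  (cmp 3,7)
BNE L2: taken
ADD r6, r6, #7 → r6=124+7=131
LSL r6, r6, #4 → r6=131<<4=2096
SUB r6, r6, #20 → r6=2096-20=2076
ADD r1, r1, #2 → r1=3+2=5
CMP r1, #7  (cmp 5,7)
BNE L2: taken
ADD r6, r6, #7 → r6=2076+7=2083
LSL r6, r6, #4 → r6=2083<<4=33328
SUB r6, r6, #20 → r6=33328-20=33308
ADD r1, r1, #2 → r1=5+2=7
CMP r1, #7  (cmp 7,7)
BNE L2: not taken
halt.

33308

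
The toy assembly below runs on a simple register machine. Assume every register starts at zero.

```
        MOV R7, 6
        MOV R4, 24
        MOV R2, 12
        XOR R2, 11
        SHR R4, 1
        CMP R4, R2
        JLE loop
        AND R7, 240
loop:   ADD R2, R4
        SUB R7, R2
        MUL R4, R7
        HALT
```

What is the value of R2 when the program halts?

MOV R7, 6 → R7=6
MOV R4, 24 → R4=24
MOV R2, 12 → R2=12
XOR R2, 11 → R2=12^11=7
SHR R4, 1 → R4=24>>1=12
CMP R4, R2  (cmp 12,7)
JLE loop: not taken
AND R7, 240 → R7=6&240=0
ADD R2, R4 → R2=7+12=19
SUB R7, R2 → R7=0-19=-19
MUL R4, R7 → R4=12*(-19)=-228
halt.

19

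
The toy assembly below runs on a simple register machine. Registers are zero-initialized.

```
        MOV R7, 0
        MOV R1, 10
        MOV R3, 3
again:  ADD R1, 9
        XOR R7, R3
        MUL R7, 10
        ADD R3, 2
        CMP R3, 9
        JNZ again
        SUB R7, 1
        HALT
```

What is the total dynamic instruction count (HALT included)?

23

after MOV R7, 0: R7=0
after MOV R1, 10: R1=10
after MOV R3, 3: R3=3
after ADD R1, 9: R1=10+9=19
after XOR R7, R3: R7=0^3=3
after MUL R7, 10: R7=3*10=30
after ADD R3, 2: R3=3+2=5
CMP R3, 9  (cmp 5,9)
JNZ again: taken
after ADD R1, 9: R1=19+9=28
after XOR R7, R3: R7=30^5=27
after MUL R7, 10: R7=27*10=270
after ADD R3, 2: R3=5+2=7
CMP R3, 9  (cmp 7,9)
JNZ again: taken
after ADD R1, 9: R1=28+9=37
after XOR R7, R3: R7=270^7=265
after MUL R7, 10: R7=265*10=2650
after ADD R3, 2: R3=7+2=9
CMP R3, 9  (cmp 9,9)
JNZ again: not taken
after SUB R7, 1: R7=2650-1=2649
halt.
Total executed instructions: 23.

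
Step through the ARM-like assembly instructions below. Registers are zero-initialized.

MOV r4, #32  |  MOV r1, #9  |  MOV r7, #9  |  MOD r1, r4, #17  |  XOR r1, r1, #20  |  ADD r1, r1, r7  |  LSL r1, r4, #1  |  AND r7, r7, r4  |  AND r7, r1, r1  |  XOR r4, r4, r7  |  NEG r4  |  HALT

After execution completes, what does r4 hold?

r4=32
r1=9
r7=9
r1=32%17=15
r1=15^20=27
r1=27+9=36
r1=32<<1=64
r7=9&32=0
r7=64&64=64
r4=32^64=96
r4=-(96)=-96
halt.

-96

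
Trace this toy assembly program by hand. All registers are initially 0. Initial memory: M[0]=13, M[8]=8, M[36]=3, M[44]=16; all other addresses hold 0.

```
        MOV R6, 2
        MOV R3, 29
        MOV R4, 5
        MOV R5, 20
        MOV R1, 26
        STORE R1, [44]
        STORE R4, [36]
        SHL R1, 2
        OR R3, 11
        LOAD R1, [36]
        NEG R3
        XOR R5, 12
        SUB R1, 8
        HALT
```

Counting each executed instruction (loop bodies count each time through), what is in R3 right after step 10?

31

after MOV R6, 2: R6=2
after MOV R3, 29: R3=29
after MOV R4, 5: R4=5
after MOV R5, 20: R5=20
after MOV R1, 26: R1=26
STORE R1, [44] → M[44]=26
STORE R4, [36] → M[36]=5
after SHL R1, 2: R1=26<<2=104
after OR R3, 11: R3=29|11=31
after LOAD R1, [36]: R1=M[36]=5
After step 10: R3 = 31.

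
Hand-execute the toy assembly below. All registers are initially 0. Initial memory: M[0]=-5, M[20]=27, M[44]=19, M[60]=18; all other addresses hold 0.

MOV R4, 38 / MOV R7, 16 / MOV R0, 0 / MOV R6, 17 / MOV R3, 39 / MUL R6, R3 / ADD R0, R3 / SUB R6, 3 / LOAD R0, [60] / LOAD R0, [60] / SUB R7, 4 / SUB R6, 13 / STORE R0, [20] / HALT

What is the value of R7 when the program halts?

12

after MOV R4, 38: R4=38
after MOV R7, 16: R7=16
after MOV R0, 0: R0=0
after MOV R6, 17: R6=17
after MOV R3, 39: R3=39
after MUL R6, R3: R6=17*39=663
after ADD R0, R3: R0=0+39=39
after SUB R6, 3: R6=663-3=660
after LOAD R0, [60]: R0=M[60]=18
after LOAD R0, [60]: R0=M[60]=18
after SUB R7, 4: R7=16-4=12
after SUB R6, 13: R6=660-13=647
STORE R0, [20] → M[20]=18
halt.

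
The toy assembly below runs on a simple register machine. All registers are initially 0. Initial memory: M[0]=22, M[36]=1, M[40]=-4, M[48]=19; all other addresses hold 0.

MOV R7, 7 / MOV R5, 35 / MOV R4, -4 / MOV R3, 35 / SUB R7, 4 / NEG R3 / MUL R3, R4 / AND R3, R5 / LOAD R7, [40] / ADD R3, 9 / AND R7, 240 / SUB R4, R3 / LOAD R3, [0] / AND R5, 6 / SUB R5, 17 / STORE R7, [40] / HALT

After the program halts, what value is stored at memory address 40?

MOV R7, 7 → R7=7
MOV R5, 35 → R5=35
MOV R4, -4 → R4=-4
MOV R3, 35 → R3=35
SUB R7, 4 → R7=7-4=3
NEG R3 → R3=-(35)=-35
MUL R3, R4 → R3=(-35)*(-4)=140
AND R3, R5 → R3=140&35=0
LOAD R7, [40] → R7=M[40]=-4
ADD R3, 9 → R3=0+9=9
AND R7, 240 → R7=(-4)&240=240
SUB R4, R3 → R4=(-4)-9=-13
LOAD R3, [0] → R3=M[0]=22
AND R5, 6 → R5=35&6=2
SUB R5, 17 → R5=2-17=-15
STORE R7, [40] → M[40]=240
halt.

240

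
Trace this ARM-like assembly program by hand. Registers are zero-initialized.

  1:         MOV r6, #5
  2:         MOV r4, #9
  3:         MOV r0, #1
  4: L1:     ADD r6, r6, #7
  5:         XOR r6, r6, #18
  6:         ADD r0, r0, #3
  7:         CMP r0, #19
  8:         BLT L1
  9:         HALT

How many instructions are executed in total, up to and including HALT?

34

r6=5
r4=9
r0=1
r6=5+7=12
r6=12^18=30
r0=1+3=4
CMP r0, #19  (cmp 4,19)
BLT L1: taken
r6=30+7=37
r6=37^18=55
r0=4+3=7
CMP r0, #19  (cmp 7,19)
BLT L1: taken
r6=55+7=62
r6=62^18=44
r0=7+3=10
CMP r0, #19  (cmp 10,19)
BLT L1: taken
r6=44+7=51
r6=51^18=33
r0=10+3=13
CMP r0, #19  (cmp 13,19)
BLT L1: taken
r6=33+7=40
r6=40^18=58
r0=13+3=16
CMP r0, #19  (cmp 16,19)
BLT L1: taken
r6=58+7=65
r6=65^18=83
r0=16+3=19
CMP r0, #19  (cmp 19,19)
BLT L1: not taken
halt.
Total executed instructions: 34.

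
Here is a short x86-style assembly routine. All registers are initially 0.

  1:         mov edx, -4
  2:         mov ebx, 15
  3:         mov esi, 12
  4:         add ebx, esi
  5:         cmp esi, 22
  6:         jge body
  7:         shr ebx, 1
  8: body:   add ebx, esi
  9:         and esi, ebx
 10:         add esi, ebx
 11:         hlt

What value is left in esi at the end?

mov edx, -4 → edx=-4
mov ebx, 15 → ebx=15
mov esi, 12 → esi=12
add ebx, esi → ebx=15+12=27
cmp esi, 22  (cmp 12,22)
jge body: not taken
shr ebx, 1 → ebx=27>>1=13
add ebx, esi → ebx=13+12=25
and esi, ebx → esi=12&25=8
add esi, ebx → esi=8+25=33
halt.

33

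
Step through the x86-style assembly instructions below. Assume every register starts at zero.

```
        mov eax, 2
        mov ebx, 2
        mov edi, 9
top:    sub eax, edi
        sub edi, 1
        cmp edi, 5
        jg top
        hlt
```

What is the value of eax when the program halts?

after mov eax, 2: eax=2
after mov ebx, 2: ebx=2
after mov edi, 9: edi=9
after sub eax, edi: eax=2-9=-7
after sub edi, 1: edi=9-1=8
cmp edi, 5  (cmp 8,5)
jg top: taken
after sub eax, edi: eax=(-7)-8=-15
after sub edi, 1: edi=8-1=7
cmp edi, 5  (cmp 7,5)
jg top: taken
after sub eax, edi: eax=(-15)-7=-22
after sub edi, 1: edi=7-1=6
cmp edi, 5  (cmp 6,5)
jg top: taken
after sub eax, edi: eax=(-22)-6=-28
after sub edi, 1: edi=6-1=5
cmp edi, 5  (cmp 5,5)
jg top: not taken
halt.

-28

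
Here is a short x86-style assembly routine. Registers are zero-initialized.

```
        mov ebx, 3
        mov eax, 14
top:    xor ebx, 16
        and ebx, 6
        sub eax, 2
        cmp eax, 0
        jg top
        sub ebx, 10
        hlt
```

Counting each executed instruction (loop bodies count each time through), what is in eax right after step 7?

12

mov ebx, 3 → ebx=3
mov eax, 14 → eax=14
xor ebx, 16 → ebx=3^16=19
and ebx, 6 → ebx=19&6=2
sub eax, 2 → eax=14-2=12
cmp eax, 0  (cmp 12,0)
jg top: taken
After step 7: eax = 12.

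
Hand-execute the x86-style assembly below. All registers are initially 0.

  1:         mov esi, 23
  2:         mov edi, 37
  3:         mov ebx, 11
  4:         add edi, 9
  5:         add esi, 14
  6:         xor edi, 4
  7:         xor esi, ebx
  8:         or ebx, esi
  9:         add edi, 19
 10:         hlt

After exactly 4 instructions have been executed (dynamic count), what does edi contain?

46

esi=23
edi=37
ebx=11
edi=37+9=46
After step 4: edi = 46.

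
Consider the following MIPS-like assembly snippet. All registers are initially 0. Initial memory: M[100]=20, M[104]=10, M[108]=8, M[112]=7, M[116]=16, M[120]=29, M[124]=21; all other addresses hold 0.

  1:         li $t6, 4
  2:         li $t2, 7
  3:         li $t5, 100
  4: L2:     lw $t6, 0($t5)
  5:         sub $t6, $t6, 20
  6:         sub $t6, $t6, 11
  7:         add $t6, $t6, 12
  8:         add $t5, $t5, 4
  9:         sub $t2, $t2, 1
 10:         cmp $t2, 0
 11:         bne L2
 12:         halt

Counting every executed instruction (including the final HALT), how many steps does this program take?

$t6=4
$t2=7
$t5=100
$t6=M[100]=20
$t6=20-20=0
$t6=0-11=-11
$t6=(-11)+12=1
$t5=100+4=104
$t2=7-1=6
cmp $t2, 0  (cmp 6,0)
bne L2: taken
$t6=M[104]=10
$t6=10-20=-10
$t6=(-10)-11=-21
$t6=(-21)+12=-9
$t5=104+4=108
$t2=6-1=5
cmp $t2, 0  (cmp 5,0)
bne L2: taken
$t6=M[108]=8
$t6=8-20=-12
$t6=(-12)-11=-23
$t6=(-23)+12=-11
$t5=108+4=112
$t2=5-1=4
cmp $t2, 0  (cmp 4,0)
bne L2: taken
$t6=M[112]=7
$t6=7-20=-13
$t6=(-13)-11=-24
$t6=(-24)+12=-12
$t5=112+4=116
$t2=4-1=3
cmp $t2, 0  (cmp 3,0)
bne L2: taken
$t6=M[116]=16
$t6=16-20=-4
$t6=(-4)-11=-15
$t6=(-15)+12=-3
$t5=116+4=120
$t2=3-1=2
cmp $t2, 0  (cmp 2,0)
bne L2: taken
$t6=M[120]=29
$t6=29-20=9
$t6=9-11=-2
$t6=(-2)+12=10
$t5=120+4=124
$t2=2-1=1
cmp $t2, 0  (cmp 1,0)
bne L2: taken
$t6=M[124]=21
$t6=21-20=1
$t6=1-11=-10
$t6=(-10)+12=2
$t5=124+4=128
$t2=1-1=0
cmp $t2, 0  (cmp 0,0)
bne L2: not taken
halt.
Total executed instructions: 60.

60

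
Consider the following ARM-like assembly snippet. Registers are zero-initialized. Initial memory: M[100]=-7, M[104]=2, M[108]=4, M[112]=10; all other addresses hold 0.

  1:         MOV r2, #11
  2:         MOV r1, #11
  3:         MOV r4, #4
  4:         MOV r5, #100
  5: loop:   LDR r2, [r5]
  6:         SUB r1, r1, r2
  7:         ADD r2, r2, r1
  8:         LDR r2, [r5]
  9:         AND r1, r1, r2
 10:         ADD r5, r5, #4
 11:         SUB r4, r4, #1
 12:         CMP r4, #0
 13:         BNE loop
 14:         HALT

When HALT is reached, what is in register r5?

r2=11
r1=11
r4=4
r5=100
r2=M[100]=-7
r1=11-(-7)=18
r2=(-7)+18=11
r2=M[100]=-7
r1=18&(-7)=16
r5=100+4=104
r4=4-1=3
CMP r4, #0  (cmp 3,0)
BNE loop: taken
r2=M[104]=2
r1=16-2=14
r2=2+14=16
r2=M[104]=2
r1=14&2=2
r5=104+4=108
r4=3-1=2
CMP r4, #0  (cmp 2,0)
BNE loop: taken
r2=M[108]=4
r1=2-4=-2
r2=4+(-2)=2
r2=M[108]=4
r1=(-2)&4=4
r5=108+4=112
r4=2-1=1
CMP r4, #0  (cmp 1,0)
BNE loop: taken
r2=M[112]=10
r1=4-10=-6
r2=10+(-6)=4
r2=M[112]=10
r1=(-6)&10=10
r5=112+4=116
r4=1-1=0
CMP r4, #0  (cmp 0,0)
BNE loop: not taken
halt.

116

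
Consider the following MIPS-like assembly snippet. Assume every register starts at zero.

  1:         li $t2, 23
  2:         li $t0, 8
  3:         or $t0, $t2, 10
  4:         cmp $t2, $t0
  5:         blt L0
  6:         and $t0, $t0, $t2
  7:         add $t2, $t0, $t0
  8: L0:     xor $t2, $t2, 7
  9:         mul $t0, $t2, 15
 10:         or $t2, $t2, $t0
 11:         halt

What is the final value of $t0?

$t2=23
$t0=8
$t0=23|10=31
cmp $t2, $t0  (cmp 23,31)
blt L0: taken
$t2=23^7=16
$t0=16*15=240
$t2=16|240=240
halt.

240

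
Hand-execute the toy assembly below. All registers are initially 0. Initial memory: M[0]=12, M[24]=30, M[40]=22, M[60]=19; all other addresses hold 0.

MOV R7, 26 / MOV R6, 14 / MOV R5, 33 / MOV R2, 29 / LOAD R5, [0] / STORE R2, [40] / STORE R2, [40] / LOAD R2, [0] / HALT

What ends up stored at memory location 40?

after MOV R7, 26: R7=26
after MOV R6, 14: R6=14
after MOV R5, 33: R5=33
after MOV R2, 29: R2=29
after LOAD R5, [0]: R5=M[0]=12
STORE R2, [40] → M[40]=29
STORE R2, [40] → M[40]=29
after LOAD R2, [0]: R2=M[0]=12
halt.

29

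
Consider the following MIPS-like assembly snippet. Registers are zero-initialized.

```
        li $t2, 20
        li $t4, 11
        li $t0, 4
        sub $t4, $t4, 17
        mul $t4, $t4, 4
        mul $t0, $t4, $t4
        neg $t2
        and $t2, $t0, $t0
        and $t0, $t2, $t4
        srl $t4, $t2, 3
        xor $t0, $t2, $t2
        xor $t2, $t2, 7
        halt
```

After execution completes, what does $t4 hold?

$t2=20
$t4=11
$t0=4
$t4=11-17=-6
$t4=(-6)*4=-24
$t0=(-24)*(-24)=576
$t2=-(20)=-20
$t2=576&576=576
$t0=576&(-24)=576
$t4=576>>3=72
$t0=576^576=0
$t2=576^7=583
halt.

72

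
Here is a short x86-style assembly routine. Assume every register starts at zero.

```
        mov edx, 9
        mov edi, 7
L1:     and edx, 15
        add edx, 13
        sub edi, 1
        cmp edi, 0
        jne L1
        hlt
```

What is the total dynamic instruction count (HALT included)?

after mov edx, 9: edx=9
after mov edi, 7: edi=7
after and edx, 15: edx=9&15=9
after add edx, 13: edx=9+13=22
after sub edi, 1: edi=7-1=6
cmp edi, 0  (cmp 6,0)
jne L1: taken
after and edx, 15: edx=22&15=6
after add edx, 13: edx=6+13=19
after sub edi, 1: edi=6-1=5
cmp edi, 0  (cmp 5,0)
jne L1: taken
after and edx, 15: edx=19&15=3
after add edx, 13: edx=3+13=16
after sub edi, 1: edi=5-1=4
cmp edi, 0  (cmp 4,0)
jne L1: taken
after and edx, 15: edx=16&15=0
after add edx, 13: edx=0+13=13
after sub edi, 1: edi=4-1=3
cmp edi, 0  (cmp 3,0)
jne L1: taken
after and edx, 15: edx=13&15=13
after add edx, 13: edx=13+13=26
after sub edi, 1: edi=3-1=2
cmp edi, 0  (cmp 2,0)
jne L1: taken
after and edx, 15: edx=26&15=10
after add edx, 13: edx=10+13=23
after sub edi, 1: edi=2-1=1
cmp edi, 0  (cmp 1,0)
jne L1: taken
after and edx, 15: edx=23&15=7
after add edx, 13: edx=7+13=20
after sub edi, 1: edi=1-1=0
cmp edi, 0  (cmp 0,0)
jne L1: not taken
halt.
Total executed instructions: 38.

38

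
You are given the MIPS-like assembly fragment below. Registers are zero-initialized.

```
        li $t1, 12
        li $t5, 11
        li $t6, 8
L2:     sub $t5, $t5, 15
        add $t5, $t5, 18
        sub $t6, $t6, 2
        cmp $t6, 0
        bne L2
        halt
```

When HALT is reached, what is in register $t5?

after li $t1, 12: $t1=12
after li $t5, 11: $t5=11
after li $t6, 8: $t6=8
after sub $t5, $t5, 15: $t5=11-15=-4
after add $t5, $t5, 18: $t5=(-4)+18=14
after sub $t6, $t6, 2: $t6=8-2=6
cmp $t6, 0  (cmp 6,0)
bne L2: taken
after sub $t5, $t5, 15: $t5=14-15=-1
after add $t5, $t5, 18: $t5=(-1)+18=17
after sub $t6, $t6, 2: $t6=6-2=4
cmp $t6, 0  (cmp 4,0)
bne L2: taken
after sub $t5, $t5, 15: $t5=17-15=2
after add $t5, $t5, 18: $t5=2+18=20
after sub $t6, $t6, 2: $t6=4-2=2
cmp $t6, 0  (cmp 2,0)
bne L2: taken
after sub $t5, $t5, 15: $t5=20-15=5
after add $t5, $t5, 18: $t5=5+18=23
after sub $t6, $t6, 2: $t6=2-2=0
cmp $t6, 0  (cmp 0,0)
bne L2: not taken
halt.

23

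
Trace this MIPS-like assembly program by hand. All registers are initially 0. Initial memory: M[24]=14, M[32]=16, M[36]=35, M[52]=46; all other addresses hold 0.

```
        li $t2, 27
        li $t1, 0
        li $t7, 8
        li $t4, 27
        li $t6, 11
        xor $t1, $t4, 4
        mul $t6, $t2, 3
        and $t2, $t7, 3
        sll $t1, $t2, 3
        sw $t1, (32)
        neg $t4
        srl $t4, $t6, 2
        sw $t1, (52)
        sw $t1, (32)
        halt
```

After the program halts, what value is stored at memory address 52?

0

li $t2, 27 → $t2=27
li $t1, 0 → $t1=0
li $t7, 8 → $t7=8
li $t4, 27 → $t4=27
li $t6, 11 → $t6=11
xor $t1, $t4, 4 → $t1=27^4=31
mul $t6, $t2, 3 → $t6=27*3=81
and $t2, $t7, 3 → $t2=8&3=0
sll $t1, $t2, 3 → $t1=0<<3=0
sw $t1, (32) → M[32]=0
neg $t4 → $t4=-(27)=-27
srl $t4, $t6, 2 → $t4=81>>2=20
sw $t1, (52) → M[52]=0
sw $t1, (32) → M[32]=0
halt.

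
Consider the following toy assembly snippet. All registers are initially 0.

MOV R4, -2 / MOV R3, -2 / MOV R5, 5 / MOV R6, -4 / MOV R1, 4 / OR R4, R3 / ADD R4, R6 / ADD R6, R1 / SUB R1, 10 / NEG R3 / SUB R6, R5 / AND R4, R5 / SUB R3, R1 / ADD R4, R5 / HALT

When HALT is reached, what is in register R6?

-5

MOV R4, -2 → R4=-2
MOV R3, -2 → R3=-2
MOV R5, 5 → R5=5
MOV R6, -4 → R6=-4
MOV R1, 4 → R1=4
OR R4, R3 → R4=(-2)|(-2)=-2
ADD R4, R6 → R4=(-2)+(-4)=-6
ADD R6, R1 → R6=(-4)+4=0
SUB R1, 10 → R1=4-10=-6
NEG R3 → R3=-(-2)=2
SUB R6, R5 → R6=0-5=-5
AND R4, R5 → R4=(-6)&5=0
SUB R3, R1 → R3=2-(-6)=8
ADD R4, R5 → R4=0+5=5
halt.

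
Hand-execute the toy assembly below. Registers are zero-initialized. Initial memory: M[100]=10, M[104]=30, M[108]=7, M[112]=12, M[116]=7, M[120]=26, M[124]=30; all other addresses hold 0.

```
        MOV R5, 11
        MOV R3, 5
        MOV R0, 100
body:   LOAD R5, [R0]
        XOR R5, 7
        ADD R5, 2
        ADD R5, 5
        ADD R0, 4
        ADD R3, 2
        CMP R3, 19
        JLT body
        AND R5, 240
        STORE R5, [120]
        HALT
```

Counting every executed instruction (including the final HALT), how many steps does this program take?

MOV R5, 11 → R5=11
MOV R3, 5 → R3=5
MOV R0, 100 → R0=100
LOAD R5, [R0] → R5=M[100]=10
XOR R5, 7 → R5=10^7=13
ADD R5, 2 → R5=13+2=15
ADD R5, 5 → R5=15+5=20
ADD R0, 4 → R0=100+4=104
ADD R3, 2 → R3=5+2=7
CMP R3, 19  (cmp 7,19)
JLT body: taken
LOAD R5, [R0] → R5=M[104]=30
XOR R5, 7 → R5=30^7=25
ADD R5, 2 → R5=25+2=27
ADD R5, 5 → R5=27+5=32
ADD R0, 4 → R0=104+4=108
ADD R3, 2 → R3=7+2=9
CMP R3, 19  (cmp 9,19)
JLT body: taken
LOAD R5, [R0] → R5=M[108]=7
XOR R5, 7 → R5=7^7=0
ADD R5, 2 → R5=0+2=2
ADD R5, 5 → R5=2+5=7
ADD R0, 4 → R0=108+4=112
ADD R3, 2 → R3=9+2=11
CMP R3, 19  (cmp 11,19)
JLT body: taken
LOAD R5, [R0] → R5=M[112]=12
XOR R5, 7 → R5=12^7=11
ADD R5, 2 → R5=11+2=13
ADD R5, 5 → R5=13+5=18
ADD R0, 4 → R0=112+4=116
ADD R3, 2 → R3=11+2=13
CMP R3, 19  (cmp 13,19)
JLT body: taken
LOAD R5, [R0] → R5=M[116]=7
XOR R5, 7 → R5=7^7=0
ADD R5, 2 → R5=0+2=2
ADD R5, 5 → R5=2+5=7
ADD R0, 4 → R0=116+4=120
ADD R3, 2 → R3=13+2=15
CMP R3, 19  (cmp 15,19)
JLT body: taken
LOAD R5, [R0] → R5=M[120]=26
XOR R5, 7 → R5=26^7=29
ADD R5, 2 → R5=29+2=31
ADD R5, 5 → R5=31+5=36
ADD R0, 4 → R0=120+4=124
ADD R3, 2 → R3=15+2=17
CMP R3, 19  (cmp 17,19)
JLT body: taken
LOAD R5, [R0] → R5=M[124]=30
XOR R5, 7 → R5=30^7=25
ADD R5, 2 → R5=25+2=27
ADD R5, 5 → R5=27+5=32
ADD R0, 4 → R0=124+4=128
ADD R3, 2 → R3=17+2=19
CMP R3, 19  (cmp 19,19)
JLT body: not taken
AND R5, 240 → R5=32&240=32
STORE R5, [120] → M[120]=32
halt.
Total executed instructions: 62.

62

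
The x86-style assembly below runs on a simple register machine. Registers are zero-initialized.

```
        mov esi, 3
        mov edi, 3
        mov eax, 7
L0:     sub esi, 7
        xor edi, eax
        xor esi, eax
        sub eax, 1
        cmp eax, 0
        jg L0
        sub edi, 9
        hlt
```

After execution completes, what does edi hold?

-6

after mov esi, 3: esi=3
after mov edi, 3: edi=3
after mov eax, 7: eax=7
after sub esi, 7: esi=3-7=-4
after xor edi, eax: edi=3^7=4
after xor esi, eax: esi=(-4)^7=-5
after sub eax, 1: eax=7-1=6
cmp eax, 0  (cmp 6,0)
jg L0: taken
after sub esi, 7: esi=(-5)-7=-12
after xor edi, eax: edi=4^6=2
after xor esi, eax: esi=(-12)^6=-14
after sub eax, 1: eax=6-1=5
cmp eax, 0  (cmp 5,0)
jg L0: taken
after sub esi, 7: esi=(-14)-7=-21
after xor edi, eax: edi=2^5=7
after xor esi, eax: esi=(-21)^5=-18
after sub eax, 1: eax=5-1=4
cmp eax, 0  (cmp 4,0)
jg L0: taken
after sub esi, 7: esi=(-18)-7=-25
after xor edi, eax: edi=7^4=3
after xor esi, eax: esi=(-25)^4=-29
after sub eax, 1: eax=4-1=3
cmp eax, 0  (cmp 3,0)
jg L0: taken
after sub esi, 7: esi=(-29)-7=-36
after xor edi, eax: edi=3^3=0
after xor esi, eax: esi=(-36)^3=-33
after sub eax, 1: eax=3-1=2
cmp eax, 0  (cmp 2,0)
jg L0: taken
after sub esi, 7: esi=(-33)-7=-40
after xor edi, eax: edi=0^2=2
after xor esi, eax: esi=(-40)^2=-38
after sub eax, 1: eax=2-1=1
cmp eax, 0  (cmp 1,0)
jg L0: taken
after sub esi, 7: esi=(-38)-7=-45
after xor edi, eax: edi=2^1=3
after xor esi, eax: esi=(-45)^1=-46
after sub eax, 1: eax=1-1=0
cmp eax, 0  (cmp 0,0)
jg L0: not taken
after sub edi, 9: edi=3-9=-6
halt.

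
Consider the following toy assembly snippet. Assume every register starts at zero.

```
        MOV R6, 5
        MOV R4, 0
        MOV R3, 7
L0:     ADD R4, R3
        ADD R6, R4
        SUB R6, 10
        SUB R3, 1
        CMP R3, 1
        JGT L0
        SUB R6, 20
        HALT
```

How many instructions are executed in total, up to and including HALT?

R6=5
R4=0
R3=7
R4=0+7=7
R6=5+7=12
R6=12-10=2
R3=7-1=6
CMP R3, 1  (cmp 6,1)
JGT L0: taken
R4=7+6=13
R6=2+13=15
R6=15-10=5
R3=6-1=5
CMP R3, 1  (cmp 5,1)
JGT L0: taken
R4=13+5=18
R6=5+18=23
R6=23-10=13
R3=5-1=4
CMP R3, 1  (cmp 4,1)
JGT L0: taken
R4=18+4=22
R6=13+22=35
R6=35-10=25
R3=4-1=3
CMP R3, 1  (cmp 3,1)
JGT L0: taken
R4=22+3=25
R6=25+25=50
R6=50-10=40
R3=3-1=2
CMP R3, 1  (cmp 2,1)
JGT L0: taken
R4=25+2=27
R6=40+27=67
R6=67-10=57
R3=2-1=1
CMP R3, 1  (cmp 1,1)
JGT L0: not taken
R6=57-20=37
halt.
Total executed instructions: 41.

41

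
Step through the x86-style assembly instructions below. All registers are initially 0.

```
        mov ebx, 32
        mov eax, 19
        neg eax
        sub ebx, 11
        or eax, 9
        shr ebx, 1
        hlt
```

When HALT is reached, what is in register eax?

-19

after mov ebx, 32: ebx=32
after mov eax, 19: eax=19
after neg eax: eax=-(19)=-19
after sub ebx, 11: ebx=32-11=21
after or eax, 9: eax=(-19)|9=-19
after shr ebx, 1: ebx=21>>1=10
halt.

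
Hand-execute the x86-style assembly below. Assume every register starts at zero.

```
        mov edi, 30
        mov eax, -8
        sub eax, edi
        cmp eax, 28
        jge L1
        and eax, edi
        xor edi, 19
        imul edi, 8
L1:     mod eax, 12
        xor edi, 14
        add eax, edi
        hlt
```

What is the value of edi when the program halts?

mov edi, 30 → edi=30
mov eax, -8 → eax=-8
sub eax, edi → eax=(-8)-30=-38
cmp eax, 28  (cmp -38,28)
jge L1: not taken
and eax, edi → eax=(-38)&30=26
xor edi, 19 → edi=30^19=13
imul edi, 8 → edi=13*8=104
mod eax, 12 → eax=26%12=2
xor edi, 14 → edi=104^14=102
add eax, edi → eax=2+102=104
halt.

102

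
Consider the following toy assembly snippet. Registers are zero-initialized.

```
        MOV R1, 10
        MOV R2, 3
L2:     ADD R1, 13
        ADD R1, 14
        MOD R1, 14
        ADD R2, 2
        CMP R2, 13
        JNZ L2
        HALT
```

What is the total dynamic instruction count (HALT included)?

33

MOV R1, 10 → R1=10
MOV R2, 3 → R2=3
ADD R1, 13 → R1=10+13=23
ADD R1, 14 → R1=23+14=37
MOD R1, 14 → R1=37%14=9
ADD R2, 2 → R2=3+2=5
CMP R2, 13  (cmp 5,13)
JNZ L2: taken
ADD R1, 13 → R1=9+13=22
ADD R1, 14 → R1=22+14=36
MOD R1, 14 → R1=36%14=8
ADD R2, 2 → R2=5+2=7
CMP R2, 13  (cmp 7,13)
JNZ L2: taken
ADD R1, 13 → R1=8+13=21
ADD R1, 14 → R1=21+14=35
MOD R1, 14 → R1=35%14=7
ADD R2, 2 → R2=7+2=9
CMP R2, 13  (cmp 9,13)
JNZ L2: taken
ADD R1, 13 → R1=7+13=20
ADD R1, 14 → R1=20+14=34
MOD R1, 14 → R1=34%14=6
ADD R2, 2 → R2=9+2=11
CMP R2, 13  (cmp 11,13)
JNZ L2: taken
ADD R1, 13 → R1=6+13=19
ADD R1, 14 → R1=19+14=33
MOD R1, 14 → R1=33%14=5
ADD R2, 2 → R2=11+2=13
CMP R2, 13  (cmp 13,13)
JNZ L2: not taken
halt.
Total executed instructions: 33.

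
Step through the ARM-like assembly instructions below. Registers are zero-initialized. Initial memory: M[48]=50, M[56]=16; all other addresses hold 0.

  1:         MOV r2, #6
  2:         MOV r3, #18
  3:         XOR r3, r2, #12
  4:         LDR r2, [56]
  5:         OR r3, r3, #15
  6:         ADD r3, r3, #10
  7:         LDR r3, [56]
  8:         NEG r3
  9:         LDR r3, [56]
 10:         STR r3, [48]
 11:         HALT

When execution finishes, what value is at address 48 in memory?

16

after MOV r2, #6: r2=6
after MOV r3, #18: r3=18
after XOR r3, r2, #12: r3=6^12=10
after LDR r2, [56]: r2=M[56]=16
after OR r3, r3, #15: r3=10|15=15
after ADD r3, r3, #10: r3=15+10=25
after LDR r3, [56]: r3=M[56]=16
after NEG r3: r3=-(16)=-16
after LDR r3, [56]: r3=M[56]=16
STR r3, [48] → M[48]=16
halt.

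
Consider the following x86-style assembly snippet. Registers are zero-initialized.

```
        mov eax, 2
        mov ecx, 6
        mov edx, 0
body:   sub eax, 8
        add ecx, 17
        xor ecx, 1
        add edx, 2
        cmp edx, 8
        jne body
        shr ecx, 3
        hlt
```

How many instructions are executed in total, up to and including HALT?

eax=2
ecx=6
edx=0
eax=2-8=-6
ecx=6+17=23
ecx=23^1=22
edx=0+2=2
cmp edx, 8  (cmp 2,8)
jne body: taken
eax=(-6)-8=-14
ecx=22+17=39
ecx=39^1=38
edx=2+2=4
cmp edx, 8  (cmp 4,8)
jne body: taken
eax=(-14)-8=-22
ecx=38+17=55
ecx=55^1=54
edx=4+2=6
cmp edx, 8  (cmp 6,8)
jne body: taken
eax=(-22)-8=-30
ecx=54+17=71
ecx=71^1=70
edx=6+2=8
cmp edx, 8  (cmp 8,8)
jne body: not taken
ecx=70>>3=8
halt.
Total executed instructions: 29.

29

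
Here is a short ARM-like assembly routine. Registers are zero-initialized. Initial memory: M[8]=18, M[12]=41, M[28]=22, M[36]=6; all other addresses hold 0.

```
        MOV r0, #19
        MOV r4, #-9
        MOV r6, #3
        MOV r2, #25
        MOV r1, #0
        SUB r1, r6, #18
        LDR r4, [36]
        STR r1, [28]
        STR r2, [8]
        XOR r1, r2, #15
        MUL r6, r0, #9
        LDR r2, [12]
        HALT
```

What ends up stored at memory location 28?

-15

r0=19
r4=-9
r6=3
r2=25
r1=0
r1=3-18=-15
r4=M[36]=6
STR r1, [28] → M[28]=-15
STR r2, [8] → M[8]=25
r1=25^15=22
r6=19*9=171
r2=M[12]=41
halt.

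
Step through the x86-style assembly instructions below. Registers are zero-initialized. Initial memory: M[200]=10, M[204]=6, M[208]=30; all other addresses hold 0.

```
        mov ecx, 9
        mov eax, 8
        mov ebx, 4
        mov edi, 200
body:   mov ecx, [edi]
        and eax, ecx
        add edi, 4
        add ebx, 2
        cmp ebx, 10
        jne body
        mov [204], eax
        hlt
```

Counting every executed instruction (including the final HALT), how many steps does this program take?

after mov ecx, 9: ecx=9
after mov eax, 8: eax=8
after mov ebx, 4: ebx=4
after mov edi, 200: edi=200
after mov ecx, [edi]: ecx=M[200]=10
after and eax, ecx: eax=8&10=8
after add edi, 4: edi=200+4=204
after add ebx, 2: ebx=4+2=6
cmp ebx, 10  (cmp 6,10)
jne body: taken
after mov ecx, [edi]: ecx=M[204]=6
after and eax, ecx: eax=8&6=0
after add edi, 4: edi=204+4=208
after add ebx, 2: ebx=6+2=8
cmp ebx, 10  (cmp 8,10)
jne body: taken
after mov ecx, [edi]: ecx=M[208]=30
after and eax, ecx: eax=0&30=0
after add edi, 4: edi=208+4=212
after add ebx, 2: ebx=8+2=10
cmp ebx, 10  (cmp 10,10)
jne body: not taken
mov [204], eax → M[204]=0
halt.
Total executed instructions: 24.

24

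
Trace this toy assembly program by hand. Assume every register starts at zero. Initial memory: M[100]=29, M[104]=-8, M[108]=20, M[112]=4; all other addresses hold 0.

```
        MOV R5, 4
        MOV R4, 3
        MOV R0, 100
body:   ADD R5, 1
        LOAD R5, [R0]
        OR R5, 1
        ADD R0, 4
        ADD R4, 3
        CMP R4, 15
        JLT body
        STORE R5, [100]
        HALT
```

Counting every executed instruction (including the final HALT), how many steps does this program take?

33

after MOV R5, 4: R5=4
after MOV R4, 3: R4=3
after MOV R0, 100: R0=100
after ADD R5, 1: R5=4+1=5
after LOAD R5, [R0]: R5=M[100]=29
after OR R5, 1: R5=29|1=29
after ADD R0, 4: R0=100+4=104
after ADD R4, 3: R4=3+3=6
CMP R4, 15  (cmp 6,15)
JLT body: taken
after ADD R5, 1: R5=29+1=30
after LOAD R5, [R0]: R5=M[104]=-8
after OR R5, 1: R5=(-8)|1=-7
after ADD R0, 4: R0=104+4=108
after ADD R4, 3: R4=6+3=9
CMP R4, 15  (cmp 9,15)
JLT body: taken
after ADD R5, 1: R5=(-7)+1=-6
after LOAD R5, [R0]: R5=M[108]=20
after OR R5, 1: R5=20|1=21
after ADD R0, 4: R0=108+4=112
after ADD R4, 3: R4=9+3=12
CMP R4, 15  (cmp 12,15)
JLT body: taken
after ADD R5, 1: R5=21+1=22
after LOAD R5, [R0]: R5=M[112]=4
after OR R5, 1: R5=4|1=5
after ADD R0, 4: R0=112+4=116
after ADD R4, 3: R4=12+3=15
CMP R4, 15  (cmp 15,15)
JLT body: not taken
STORE R5, [100] → M[100]=5
halt.
Total executed instructions: 33.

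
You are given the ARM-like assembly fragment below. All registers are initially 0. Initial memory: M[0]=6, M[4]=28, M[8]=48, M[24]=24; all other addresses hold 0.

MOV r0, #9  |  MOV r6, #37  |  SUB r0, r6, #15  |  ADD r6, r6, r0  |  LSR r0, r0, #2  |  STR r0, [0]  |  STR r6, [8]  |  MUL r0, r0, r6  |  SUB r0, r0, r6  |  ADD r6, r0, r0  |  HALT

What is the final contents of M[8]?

59

r0=9
r6=37
r0=37-15=22
r6=37+22=59
r0=22>>2=5
STR r0, [0] → M[0]=5
STR r6, [8] → M[8]=59
r0=5*59=295
r0=295-59=236
r6=236+236=472
halt.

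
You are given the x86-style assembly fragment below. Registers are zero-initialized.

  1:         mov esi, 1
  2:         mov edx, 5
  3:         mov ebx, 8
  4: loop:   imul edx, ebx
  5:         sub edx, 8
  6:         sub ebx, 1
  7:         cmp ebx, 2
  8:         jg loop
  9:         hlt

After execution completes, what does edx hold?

esi=1
edx=5
ebx=8
edx=5*8=40
edx=40-8=32
ebx=8-1=7
cmp ebx, 2  (cmp 7,2)
jg loop: taken
edx=32*7=224
edx=224-8=216
ebx=7-1=6
cmp ebx, 2  (cmp 6,2)
jg loop: taken
edx=216*6=1296
edx=1296-8=1288
ebx=6-1=5
cmp ebx, 2  (cmp 5,2)
jg loop: taken
edx=1288*5=6440
edx=6440-8=6432
ebx=5-1=4
cmp ebx, 2  (cmp 4,2)
jg loop: taken
edx=6432*4=25728
edx=25728-8=25720
ebx=4-1=3
cmp ebx, 2  (cmp 3,2)
jg loop: taken
edx=25720*3=77160
edx=77160-8=77152
ebx=3-1=2
cmp ebx, 2  (cmp 2,2)
jg loop: not taken
halt.

77152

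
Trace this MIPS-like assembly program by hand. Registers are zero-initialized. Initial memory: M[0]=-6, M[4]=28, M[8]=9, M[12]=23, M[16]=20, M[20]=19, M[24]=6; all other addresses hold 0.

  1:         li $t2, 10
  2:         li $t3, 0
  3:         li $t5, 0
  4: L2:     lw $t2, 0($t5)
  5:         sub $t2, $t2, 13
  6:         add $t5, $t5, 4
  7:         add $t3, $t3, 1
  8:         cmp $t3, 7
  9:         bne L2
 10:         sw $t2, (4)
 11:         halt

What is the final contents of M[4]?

-7

li $t2, 10 → $t2=10
li $t3, 0 → $t3=0
li $t5, 0 → $t5=0
lw $t2, 0($t5) → $t2=M[0]=-6
sub $t2, $t2, 13 → $t2=(-6)-13=-19
add $t5, $t5, 4 → $t5=0+4=4
add $t3, $t3, 1 → $t3=0+1=1
cmp $t3, 7  (cmp 1,7)
bne L2: taken
lw $t2, 0($t5) → $t2=M[4]=28
sub $t2, $t2, 13 → $t2=28-13=15
add $t5, $t5, 4 → $t5=4+4=8
add $t3, $t3, 1 → $t3=1+1=2
cmp $t3, 7  (cmp 2,7)
bne L2: taken
lw $t2, 0($t5) → $t2=M[8]=9
sub $t2, $t2, 13 → $t2=9-13=-4
add $t5, $t5, 4 → $t5=8+4=12
add $t3, $t3, 1 → $t3=2+1=3
cmp $t3, 7  (cmp 3,7)
bne L2: taken
lw $t2, 0($t5) → $t2=M[12]=23
sub $t2, $t2, 13 → $t2=23-13=10
add $t5, $t5, 4 → $t5=12+4=16
add $t3, $t3, 1 → $t3=3+1=4
cmp $t3, 7  (cmp 4,7)
bne L2: taken
lw $t2, 0($t5) → $t2=M[16]=20
sub $t2, $t2, 13 → $t2=20-13=7
add $t5, $t5, 4 → $t5=16+4=20
add $t3, $t3, 1 → $t3=4+1=5
cmp $t3, 7  (cmp 5,7)
bne L2: taken
lw $t2, 0($t5) → $t2=M[20]=19
sub $t2, $t2, 13 → $t2=19-13=6
add $t5, $t5, 4 → $t5=20+4=24
add $t3, $t3, 1 → $t3=5+1=6
cmp $t3, 7  (cmp 6,7)
bne L2: taken
lw $t2, 0($t5) → $t2=M[24]=6
sub $t2, $t2, 13 → $t2=6-13=-7
add $t5, $t5, 4 → $t5=24+4=28
add $t3, $t3, 1 → $t3=6+1=7
cmp $t3, 7  (cmp 7,7)
bne L2: not taken
sw $t2, (4) → M[4]=-7
halt.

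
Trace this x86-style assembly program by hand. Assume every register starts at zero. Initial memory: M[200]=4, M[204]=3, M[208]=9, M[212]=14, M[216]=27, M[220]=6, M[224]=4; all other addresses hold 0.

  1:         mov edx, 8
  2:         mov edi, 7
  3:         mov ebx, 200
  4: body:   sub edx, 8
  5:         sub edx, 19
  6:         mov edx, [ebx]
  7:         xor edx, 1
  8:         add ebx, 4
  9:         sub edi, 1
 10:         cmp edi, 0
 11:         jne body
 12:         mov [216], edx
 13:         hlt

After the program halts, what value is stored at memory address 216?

after mov edx, 8: edx=8
after mov edi, 7: edi=7
after mov ebx, 200: ebx=200
after sub edx, 8: edx=8-8=0
after sub edx, 19: edx=0-19=-19
after mov edx, [ebx]: edx=M[200]=4
after xor edx, 1: edx=4^1=5
after add ebx, 4: ebx=200+4=204
after sub edi, 1: edi=7-1=6
cmp edi, 0  (cmp 6,0)
jne body: taken
after sub edx, 8: edx=5-8=-3
after sub edx, 19: edx=(-3)-19=-22
after mov edx, [ebx]: edx=M[204]=3
after xor edx, 1: edx=3^1=2
after add ebx, 4: ebx=204+4=208
after sub edi, 1: edi=6-1=5
cmp edi, 0  (cmp 5,0)
jne body: taken
after sub edx, 8: edx=2-8=-6
after sub edx, 19: edx=(-6)-19=-25
after mov edx, [ebx]: edx=M[208]=9
after xor edx, 1: edx=9^1=8
after add ebx, 4: ebx=208+4=212
after sub edi, 1: edi=5-1=4
cmp edi, 0  (cmp 4,0)
jne body: taken
after sub edx, 8: edx=8-8=0
after sub edx, 19: edx=0-19=-19
after mov edx, [ebx]: edx=M[212]=14
after xor edx, 1: edx=14^1=15
after add ebx, 4: ebx=212+4=216
after sub edi, 1: edi=4-1=3
cmp edi, 0  (cmp 3,0)
jne body: taken
after sub edx, 8: edx=15-8=7
after sub edx, 19: edx=7-19=-12
after mov edx, [ebx]: edx=M[216]=27
after xor edx, 1: edx=27^1=26
after add ebx, 4: ebx=216+4=220
after sub edi, 1: edi=3-1=2
cmp edi, 0  (cmp 2,0)
jne body: taken
after sub edx, 8: edx=26-8=18
after sub edx, 19: edx=18-19=-1
after mov edx, [ebx]: edx=M[220]=6
after xor edx, 1: edx=6^1=7
after add ebx, 4: ebx=220+4=224
after sub edi, 1: edi=2-1=1
cmp edi, 0  (cmp 1,0)
jne body: taken
after sub edx, 8: edx=7-8=-1
after sub edx, 19: edx=(-1)-19=-20
after mov edx, [ebx]: edx=M[224]=4
after xor edx, 1: edx=4^1=5
after add ebx, 4: ebx=224+4=228
after sub edi, 1: edi=1-1=0
cmp edi, 0  (cmp 0,0)
jne body: not taken
mov [216], edx → M[216]=5
halt.

5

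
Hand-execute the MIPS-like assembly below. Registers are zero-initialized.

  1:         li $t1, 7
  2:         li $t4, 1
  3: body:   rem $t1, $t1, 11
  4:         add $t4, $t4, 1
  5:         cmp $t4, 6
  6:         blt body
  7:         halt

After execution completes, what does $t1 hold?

7

$t1=7
$t4=1
$t1=7%11=7
$t4=1+1=2
cmp $t4, 6  (cmp 2,6)
blt body: taken
$t1=7%11=7
$t4=2+1=3
cmp $t4, 6  (cmp 3,6)
blt body: taken
$t1=7%11=7
$t4=3+1=4
cmp $t4, 6  (cmp 4,6)
blt body: taken
$t1=7%11=7
$t4=4+1=5
cmp $t4, 6  (cmp 5,6)
blt body: taken
$t1=7%11=7
$t4=5+1=6
cmp $t4, 6  (cmp 6,6)
blt body: not taken
halt.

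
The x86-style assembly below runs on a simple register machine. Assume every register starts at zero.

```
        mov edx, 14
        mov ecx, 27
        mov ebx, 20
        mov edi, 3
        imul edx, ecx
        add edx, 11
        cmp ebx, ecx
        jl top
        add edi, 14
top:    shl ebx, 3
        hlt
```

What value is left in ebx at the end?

160

mov edx, 14 → edx=14
mov ecx, 27 → ecx=27
mov ebx, 20 → ebx=20
mov edi, 3 → edi=3
imul edx, ecx → edx=14*27=378
add edx, 11 → edx=378+11=389
cmp ebx, ecx  (cmp 20,27)
jl top: taken
shl ebx, 3 → ebx=20<<3=160
halt.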